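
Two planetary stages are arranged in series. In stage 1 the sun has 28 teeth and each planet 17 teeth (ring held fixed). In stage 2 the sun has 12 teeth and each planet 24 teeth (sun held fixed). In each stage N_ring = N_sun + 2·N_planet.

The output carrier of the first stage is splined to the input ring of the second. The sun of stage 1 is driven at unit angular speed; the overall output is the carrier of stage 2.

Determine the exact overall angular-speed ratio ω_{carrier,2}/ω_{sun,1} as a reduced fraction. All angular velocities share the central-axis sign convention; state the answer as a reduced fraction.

7/27

Stage 1: N_ring = 28 + 2·17 = 62
Stage 1: 28(ω_s−ω_c) = −62(ω_r−ω_c),  ω_r=0, ω_s=1
Stage 1: 28(1−ω_c) = −62(0−ω_c)  ⇒  90ω_c = 28  ⇒  ω_c = 14/45
  ⇒ ω_c¹/ω_s¹ = 14/45
Stage 2: N_ring = 12 + 2·24 = 60
Stage 2: 12(ω_s−ω_c) = −60(ω_r−ω_c),  ω_s=0, ω_r=1
Stage 2: 12(0−ω_c) = −60(1−ω_c)  ⇒  72ω_c = 60  ⇒  ω_c = 5/6
  ⇒ ω_c²/ω_r² = 5/6
Coupling ω_r² = ω_c¹ ⇒ overall = 14/45 × 5/6 = 7/27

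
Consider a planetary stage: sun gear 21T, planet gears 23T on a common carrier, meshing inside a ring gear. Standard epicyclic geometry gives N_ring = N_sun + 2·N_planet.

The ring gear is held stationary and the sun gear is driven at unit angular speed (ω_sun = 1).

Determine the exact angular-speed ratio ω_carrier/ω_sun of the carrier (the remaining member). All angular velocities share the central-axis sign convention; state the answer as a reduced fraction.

21/88

N_ring = 21 + 2·23 = 67
21(ω_s−ω_c) = −67(ω_r−ω_c),  ω_r=0, ω_s=1
21(1−ω_c) = −67(0−ω_c)  ⇒  88ω_c = 21  ⇒  ω_c = 21/88
ω_c/ω_s = 21/88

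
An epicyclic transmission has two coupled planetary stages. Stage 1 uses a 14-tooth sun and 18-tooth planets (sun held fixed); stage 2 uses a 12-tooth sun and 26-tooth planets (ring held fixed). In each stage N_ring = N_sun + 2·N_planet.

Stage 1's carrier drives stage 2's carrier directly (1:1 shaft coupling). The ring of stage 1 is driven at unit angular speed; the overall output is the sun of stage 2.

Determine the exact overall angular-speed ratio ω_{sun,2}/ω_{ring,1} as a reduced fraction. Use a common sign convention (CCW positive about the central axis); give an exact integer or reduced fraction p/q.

475/96

Stage 1: N_ring = 14 + 2·18 = 50
Stage 1: 14(ω_s−ω_c) = −50(ω_r−ω_c),  ω_s=0, ω_r=1
Stage 1: 14(0−ω_c) = −50(1−ω_c)  ⇒  64ω_c = 50  ⇒  ω_c = 25/32
  ⇒ ω_c¹/ω_r¹ = 25/32
Stage 2: N_ring = 12 + 2·26 = 64
Stage 2: 12(ω_s−ω_c) = −64(ω_r−ω_c),  ω_r=0, ω_c=1
Stage 2: ω_s = 1 − (64/12)(0−1) = 19/3
  ⇒ ω_s²/ω_c² = 19/3
Coupling ω_c² = ω_c¹ ⇒ overall = 25/32 × 19/3 = 475/96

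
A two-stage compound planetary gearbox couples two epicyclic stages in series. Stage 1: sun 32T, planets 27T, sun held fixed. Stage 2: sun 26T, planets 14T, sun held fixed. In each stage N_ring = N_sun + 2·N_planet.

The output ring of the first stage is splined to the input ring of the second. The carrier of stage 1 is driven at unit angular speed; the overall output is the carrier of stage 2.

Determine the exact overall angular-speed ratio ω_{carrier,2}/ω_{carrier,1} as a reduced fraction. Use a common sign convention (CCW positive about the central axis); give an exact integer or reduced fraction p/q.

1593/1720

Stage 1: N_ring = 32 + 2·27 = 86
Stage 1: 32(ω_s−ω_c) = −86(ω_r−ω_c),  ω_s=0, ω_c=1
Stage 1: ω_r = 1 − (32/86)(0−1) = 59/43
  ⇒ ω_r¹/ω_c¹ = 59/43
Stage 2: N_ring = 26 + 2·14 = 54
Stage 2: 26(ω_s−ω_c) = −54(ω_r−ω_c),  ω_s=0, ω_r=1
Stage 2: 26(0−ω_c) = −54(1−ω_c)  ⇒  80ω_c = 54  ⇒  ω_c = 27/40
  ⇒ ω_c²/ω_r² = 27/40
Coupling ω_r² = ω_r¹ ⇒ overall = 59/43 × 27/40 = 1593/1720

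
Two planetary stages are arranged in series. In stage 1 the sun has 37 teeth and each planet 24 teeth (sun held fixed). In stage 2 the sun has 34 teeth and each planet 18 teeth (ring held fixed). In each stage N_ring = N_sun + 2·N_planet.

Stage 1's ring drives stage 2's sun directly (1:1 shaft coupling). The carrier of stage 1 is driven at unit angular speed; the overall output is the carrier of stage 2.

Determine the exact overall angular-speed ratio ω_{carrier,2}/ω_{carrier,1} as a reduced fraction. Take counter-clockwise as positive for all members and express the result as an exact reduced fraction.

Stage 1: N_ring = 37 + 2·24 = 85
Stage 1: 37(ω_s−ω_c) = −85(ω_r−ω_c),  ω_s=0, ω_c=1
Stage 1: ω_r = 1 − (37/85)(0−1) = 122/85
  ⇒ ω_r¹/ω_c¹ = 122/85
Stage 2: N_ring = 34 + 2·18 = 70
Stage 2: 34(ω_s−ω_c) = −70(ω_r−ω_c),  ω_r=0, ω_s=1
Stage 2: 34(1−ω_c) = −70(0−ω_c)  ⇒  104ω_c = 34  ⇒  ω_c = 17/52
  ⇒ ω_c²/ω_s² = 17/52
Coupling ω_s² = ω_r¹ ⇒ overall = 122/85 × 17/52 = 61/130

61/130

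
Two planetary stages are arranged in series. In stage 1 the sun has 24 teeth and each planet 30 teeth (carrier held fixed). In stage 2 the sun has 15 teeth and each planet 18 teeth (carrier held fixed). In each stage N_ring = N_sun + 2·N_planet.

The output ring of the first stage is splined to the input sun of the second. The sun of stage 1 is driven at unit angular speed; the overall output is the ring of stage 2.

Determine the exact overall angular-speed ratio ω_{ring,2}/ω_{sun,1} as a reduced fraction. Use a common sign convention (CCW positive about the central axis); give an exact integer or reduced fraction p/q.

10/119

Stage 1: N_ring = 24 + 2·30 = 84
Stage 1: 24(ω_s−ω_c) = −84(ω_r−ω_c),  ω_c=0, ω_s=1
Stage 1: ω_r = 0 − (24/84)(1−0) = -2/7
  ⇒ ω_r¹/ω_s¹ = -2/7
Stage 2: N_ring = 15 + 2·18 = 51
Stage 2: 15(ω_s−ω_c) = −51(ω_r−ω_c),  ω_c=0, ω_s=1
Stage 2: ω_r = 0 − (15/51)(1−0) = -5/17
  ⇒ ω_r²/ω_s² = -5/17
Coupling ω_s² = ω_r¹ ⇒ overall = -2/7 × -5/17 = 10/119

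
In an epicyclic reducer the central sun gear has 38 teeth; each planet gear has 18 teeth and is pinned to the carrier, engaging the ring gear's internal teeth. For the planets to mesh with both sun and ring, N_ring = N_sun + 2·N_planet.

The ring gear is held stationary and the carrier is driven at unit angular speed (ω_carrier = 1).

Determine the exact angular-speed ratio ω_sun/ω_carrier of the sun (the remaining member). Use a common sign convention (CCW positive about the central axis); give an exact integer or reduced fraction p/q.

N_ring = 38 + 2·18 = 74
38(ω_s−ω_c) = −74(ω_r−ω_c),  ω_r=0, ω_c=1
ω_s = 1 − (74/38)(0−1) = 56/19
ω_s/ω_c = 56/19

56/19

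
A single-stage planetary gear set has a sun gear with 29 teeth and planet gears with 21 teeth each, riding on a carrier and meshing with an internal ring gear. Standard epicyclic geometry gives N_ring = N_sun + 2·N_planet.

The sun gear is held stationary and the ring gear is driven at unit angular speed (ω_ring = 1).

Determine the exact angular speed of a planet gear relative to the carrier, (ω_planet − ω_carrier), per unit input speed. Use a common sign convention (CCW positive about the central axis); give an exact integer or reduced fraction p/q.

2059/2100

N_ring = 29 + 2·21 = 71
29(ω_s−ω_c) = −71(ω_r−ω_c),  ω_s=0, ω_r=1
29(0−ω_c) = −71(1−ω_c)  ⇒  100ω_c = 71  ⇒  ω_c = 71/100
sun–planet: 29·(0−71/100) = −21·(ω_p−ω_c)  ⇒  ω_p−ω_c = −(29/21)·(-71/100) = 2059/2100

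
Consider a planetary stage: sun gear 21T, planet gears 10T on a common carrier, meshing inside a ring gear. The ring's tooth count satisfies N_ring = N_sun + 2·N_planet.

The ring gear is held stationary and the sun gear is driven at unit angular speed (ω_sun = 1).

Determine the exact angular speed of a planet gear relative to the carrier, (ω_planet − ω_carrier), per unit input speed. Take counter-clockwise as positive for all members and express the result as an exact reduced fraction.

-861/620

N_ring = 21 + 2·10 = 41
21(ω_s−ω_c) = −41(ω_r−ω_c),  ω_r=0, ω_s=1
21(1−ω_c) = −41(0−ω_c)  ⇒  62ω_c = 21  ⇒  ω_c = 21/62
sun–planet: 21·(1−21/62) = −10·(ω_p−ω_c)  ⇒  ω_p−ω_c = −(21/10)·(41/62) = -861/620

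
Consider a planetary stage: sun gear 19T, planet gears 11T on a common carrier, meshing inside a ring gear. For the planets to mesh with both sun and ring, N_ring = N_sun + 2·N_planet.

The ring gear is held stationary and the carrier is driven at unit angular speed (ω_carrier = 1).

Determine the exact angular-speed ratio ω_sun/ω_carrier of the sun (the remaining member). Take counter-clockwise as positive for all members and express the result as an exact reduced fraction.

60/19

N_ring = 19 + 2·11 = 41
19(ω_s−ω_c) = −41(ω_r−ω_c),  ω_r=0, ω_c=1
ω_s = 1 − (41/19)(0−1) = 60/19
ω_s/ω_c = 60/19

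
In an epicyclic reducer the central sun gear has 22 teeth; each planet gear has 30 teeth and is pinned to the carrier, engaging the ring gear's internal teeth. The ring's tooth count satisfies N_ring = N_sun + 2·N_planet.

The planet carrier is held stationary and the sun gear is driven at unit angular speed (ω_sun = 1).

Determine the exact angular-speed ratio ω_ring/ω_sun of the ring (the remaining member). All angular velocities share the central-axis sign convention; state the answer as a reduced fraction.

N_ring = 22 + 2·30 = 82
22(ω_s−ω_c) = −82(ω_r−ω_c),  ω_c=0, ω_s=1
ω_r = 0 − (22/82)(1−0) = -11/41
ω_r/ω_s = -11/41

-11/41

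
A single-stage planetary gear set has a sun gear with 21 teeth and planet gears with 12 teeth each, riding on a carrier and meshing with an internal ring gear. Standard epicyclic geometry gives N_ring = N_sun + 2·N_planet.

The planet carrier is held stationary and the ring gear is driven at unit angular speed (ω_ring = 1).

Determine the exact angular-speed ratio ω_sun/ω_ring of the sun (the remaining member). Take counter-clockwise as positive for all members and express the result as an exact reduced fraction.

N_ring = 21 + 2·12 = 45
21(ω_s−ω_c) = −45(ω_r−ω_c),  ω_c=0, ω_r=1
ω_s = 0 − (45/21)(1−0) = -15/7
ω_s/ω_r = -15/7

-15/7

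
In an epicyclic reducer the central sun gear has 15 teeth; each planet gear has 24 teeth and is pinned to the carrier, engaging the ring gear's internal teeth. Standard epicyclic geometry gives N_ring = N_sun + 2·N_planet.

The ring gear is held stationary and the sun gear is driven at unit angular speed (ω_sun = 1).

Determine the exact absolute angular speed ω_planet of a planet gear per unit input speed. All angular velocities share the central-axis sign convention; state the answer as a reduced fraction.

-5/16

N_ring = 15 + 2·24 = 63
15(ω_s−ω_c) = −63(ω_r−ω_c),  ω_r=0, ω_s=1
15(1−ω_c) = −63(0−ω_c)  ⇒  78ω_c = 15  ⇒  ω_c = 5/26
sun–planet: 15·(1−5/26) = −24·(ω_p−ω_c)  ⇒  ω_p−ω_c = −(15/24)·(21/26) = -105/208
ω_p = 5/26 − 105/208 = -5/16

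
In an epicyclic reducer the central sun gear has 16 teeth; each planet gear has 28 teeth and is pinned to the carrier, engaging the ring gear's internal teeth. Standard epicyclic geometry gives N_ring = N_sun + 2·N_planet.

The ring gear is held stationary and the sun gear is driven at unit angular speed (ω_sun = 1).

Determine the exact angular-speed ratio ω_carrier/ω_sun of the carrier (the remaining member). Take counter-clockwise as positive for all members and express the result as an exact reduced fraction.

2/11

N_ring = 16 + 2·28 = 72
16(ω_s−ω_c) = −72(ω_r−ω_c),  ω_r=0, ω_s=1
16(1−ω_c) = −72(0−ω_c)  ⇒  88ω_c = 16  ⇒  ω_c = 2/11
ω_c/ω_s = 2/11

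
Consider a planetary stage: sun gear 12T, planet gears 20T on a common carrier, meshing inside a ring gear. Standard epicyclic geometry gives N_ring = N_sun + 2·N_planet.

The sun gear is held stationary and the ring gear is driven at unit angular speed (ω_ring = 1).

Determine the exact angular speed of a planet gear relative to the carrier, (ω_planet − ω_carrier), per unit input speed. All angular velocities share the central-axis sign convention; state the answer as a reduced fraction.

N_ring = 12 + 2·20 = 52
12(ω_s−ω_c) = −52(ω_r−ω_c),  ω_s=0, ω_r=1
12(0−ω_c) = −52(1−ω_c)  ⇒  64ω_c = 52  ⇒  ω_c = 13/16
sun–planet: 12·(0−13/16) = −20·(ω_p−ω_c)  ⇒  ω_p−ω_c = −(12/20)·(-13/16) = 39/80

39/80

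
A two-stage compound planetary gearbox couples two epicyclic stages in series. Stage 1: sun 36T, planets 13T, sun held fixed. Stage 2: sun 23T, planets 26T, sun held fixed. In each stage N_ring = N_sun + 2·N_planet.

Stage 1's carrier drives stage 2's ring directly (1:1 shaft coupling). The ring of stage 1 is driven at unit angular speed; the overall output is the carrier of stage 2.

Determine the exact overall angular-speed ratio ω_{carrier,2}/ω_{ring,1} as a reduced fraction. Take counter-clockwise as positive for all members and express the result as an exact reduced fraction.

2325/4802

Stage 1: N_ring = 36 + 2·13 = 62
Stage 1: 36(ω_s−ω_c) = −62(ω_r−ω_c),  ω_s=0, ω_r=1
Stage 1: 36(0−ω_c) = −62(1−ω_c)  ⇒  98ω_c = 62  ⇒  ω_c = 31/49
  ⇒ ω_c¹/ω_r¹ = 31/49
Stage 2: N_ring = 23 + 2·26 = 75
Stage 2: 23(ω_s−ω_c) = −75(ω_r−ω_c),  ω_s=0, ω_r=1
Stage 2: 23(0−ω_c) = −75(1−ω_c)  ⇒  98ω_c = 75  ⇒  ω_c = 75/98
  ⇒ ω_c²/ω_r² = 75/98
Coupling ω_r² = ω_c¹ ⇒ overall = 31/49 × 75/98 = 2325/4802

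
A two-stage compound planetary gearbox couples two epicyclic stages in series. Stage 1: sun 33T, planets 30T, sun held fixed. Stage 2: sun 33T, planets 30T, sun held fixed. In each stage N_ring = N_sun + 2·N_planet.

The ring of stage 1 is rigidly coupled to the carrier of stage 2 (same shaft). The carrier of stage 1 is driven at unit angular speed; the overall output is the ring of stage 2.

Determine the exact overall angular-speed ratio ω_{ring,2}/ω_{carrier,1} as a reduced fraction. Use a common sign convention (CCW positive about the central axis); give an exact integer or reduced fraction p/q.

Stage 1: N_ring = 33 + 2·30 = 93
Stage 1: 33(ω_s−ω_c) = −93(ω_r−ω_c),  ω_s=0, ω_c=1
Stage 1: ω_r = 1 − (33/93)(0−1) = 42/31
  ⇒ ω_r¹/ω_c¹ = 42/31
Stage 2: N_ring = 33 + 2·30 = 93
Stage 2: 33(ω_s−ω_c) = −93(ω_r−ω_c),  ω_s=0, ω_c=1
Stage 2: ω_r = 1 − (33/93)(0−1) = 42/31
  ⇒ ω_r²/ω_c² = 42/31
Coupling ω_c² = ω_r¹ ⇒ overall = 42/31 × 42/31 = 1764/961

1764/961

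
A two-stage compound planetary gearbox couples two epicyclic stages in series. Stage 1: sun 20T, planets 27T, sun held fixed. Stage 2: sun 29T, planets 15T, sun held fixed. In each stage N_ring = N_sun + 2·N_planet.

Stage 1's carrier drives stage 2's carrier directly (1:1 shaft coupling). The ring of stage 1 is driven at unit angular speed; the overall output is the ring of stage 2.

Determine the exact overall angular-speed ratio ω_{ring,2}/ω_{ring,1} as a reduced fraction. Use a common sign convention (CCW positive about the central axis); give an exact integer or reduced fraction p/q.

3256/2773

Stage 1: N_ring = 20 + 2·27 = 74
Stage 1: 20(ω_s−ω_c) = −74(ω_r−ω_c),  ω_s=0, ω_r=1
Stage 1: 20(0−ω_c) = −74(1−ω_c)  ⇒  94ω_c = 74  ⇒  ω_c = 37/47
  ⇒ ω_c¹/ω_r¹ = 37/47
Stage 2: N_ring = 29 + 2·15 = 59
Stage 2: 29(ω_s−ω_c) = −59(ω_r−ω_c),  ω_s=0, ω_c=1
Stage 2: ω_r = 1 − (29/59)(0−1) = 88/59
  ⇒ ω_r²/ω_c² = 88/59
Coupling ω_c² = ω_c¹ ⇒ overall = 37/47 × 88/59 = 3256/2773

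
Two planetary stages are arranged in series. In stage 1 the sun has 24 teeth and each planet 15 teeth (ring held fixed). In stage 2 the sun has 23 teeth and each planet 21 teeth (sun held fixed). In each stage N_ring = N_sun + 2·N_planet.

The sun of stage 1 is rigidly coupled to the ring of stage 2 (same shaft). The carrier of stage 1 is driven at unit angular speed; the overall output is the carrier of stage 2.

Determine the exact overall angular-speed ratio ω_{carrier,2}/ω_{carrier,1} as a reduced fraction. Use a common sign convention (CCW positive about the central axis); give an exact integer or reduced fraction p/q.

Stage 1: N_ring = 24 + 2·15 = 54
Stage 1: 24(ω_s−ω_c) = −54(ω_r−ω_c),  ω_r=0, ω_c=1
Stage 1: ω_s = 1 − (54/24)(0−1) = 13/4
  ⇒ ω_s¹/ω_c¹ = 13/4
Stage 2: N_ring = 23 + 2·21 = 65
Stage 2: 23(ω_s−ω_c) = −65(ω_r−ω_c),  ω_s=0, ω_r=1
Stage 2: 23(0−ω_c) = −65(1−ω_c)  ⇒  88ω_c = 65  ⇒  ω_c = 65/88
  ⇒ ω_c²/ω_r² = 65/88
Coupling ω_r² = ω_s¹ ⇒ overall = 13/4 × 65/88 = 845/352

845/352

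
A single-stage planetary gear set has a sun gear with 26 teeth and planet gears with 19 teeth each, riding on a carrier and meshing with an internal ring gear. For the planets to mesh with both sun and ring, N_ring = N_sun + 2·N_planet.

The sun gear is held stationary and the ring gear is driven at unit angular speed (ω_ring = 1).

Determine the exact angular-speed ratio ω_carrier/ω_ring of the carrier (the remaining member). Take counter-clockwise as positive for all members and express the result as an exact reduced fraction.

N_ring = 26 + 2·19 = 64
26(ω_s−ω_c) = −64(ω_r−ω_c),  ω_s=0, ω_r=1
26(0−ω_c) = −64(1−ω_c)  ⇒  90ω_c = 64  ⇒  ω_c = 32/45
ω_c/ω_r = 32/45

32/45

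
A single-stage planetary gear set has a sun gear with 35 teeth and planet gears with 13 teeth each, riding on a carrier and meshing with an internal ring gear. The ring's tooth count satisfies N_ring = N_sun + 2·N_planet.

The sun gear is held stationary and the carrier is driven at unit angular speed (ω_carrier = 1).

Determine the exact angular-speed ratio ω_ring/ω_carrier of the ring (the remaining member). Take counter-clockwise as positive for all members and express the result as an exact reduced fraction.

96/61

N_ring = 35 + 2·13 = 61
35(ω_s−ω_c) = −61(ω_r−ω_c),  ω_s=0, ω_c=1
ω_r = 1 − (35/61)(0−1) = 96/61
ω_r/ω_c = 96/61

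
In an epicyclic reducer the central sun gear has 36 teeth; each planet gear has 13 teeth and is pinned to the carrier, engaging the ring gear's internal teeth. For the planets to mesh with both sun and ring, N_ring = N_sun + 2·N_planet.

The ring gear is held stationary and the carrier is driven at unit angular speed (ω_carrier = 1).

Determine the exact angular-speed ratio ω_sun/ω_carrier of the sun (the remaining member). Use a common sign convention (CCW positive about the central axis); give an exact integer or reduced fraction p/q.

N_ring = 36 + 2·13 = 62
36(ω_s−ω_c) = −62(ω_r−ω_c),  ω_r=0, ω_c=1
ω_s = 1 − (62/36)(0−1) = 49/18
ω_s/ω_c = 49/18

49/18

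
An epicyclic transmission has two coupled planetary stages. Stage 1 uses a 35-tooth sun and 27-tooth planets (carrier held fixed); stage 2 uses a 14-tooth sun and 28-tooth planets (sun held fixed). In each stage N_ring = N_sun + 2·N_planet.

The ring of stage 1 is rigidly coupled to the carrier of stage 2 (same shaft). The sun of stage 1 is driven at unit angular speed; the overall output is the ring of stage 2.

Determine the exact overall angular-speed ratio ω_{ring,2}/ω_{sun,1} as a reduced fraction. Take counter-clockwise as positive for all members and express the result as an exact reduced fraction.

Stage 1: N_ring = 35 + 2·27 = 89
Stage 1: 35(ω_s−ω_c) = −89(ω_r−ω_c),  ω_c=0, ω_s=1
Stage 1: ω_r = 0 − (35/89)(1−0) = -35/89
  ⇒ ω_r¹/ω_s¹ = -35/89
Stage 2: N_ring = 14 + 2·28 = 70
Stage 2: 14(ω_s−ω_c) = −70(ω_r−ω_c),  ω_s=0, ω_c=1
Stage 2: ω_r = 1 − (14/70)(0−1) = 6/5
  ⇒ ω_r²/ω_c² = 6/5
Coupling ω_c² = ω_r¹ ⇒ overall = -35/89 × 6/5 = -42/89

-42/89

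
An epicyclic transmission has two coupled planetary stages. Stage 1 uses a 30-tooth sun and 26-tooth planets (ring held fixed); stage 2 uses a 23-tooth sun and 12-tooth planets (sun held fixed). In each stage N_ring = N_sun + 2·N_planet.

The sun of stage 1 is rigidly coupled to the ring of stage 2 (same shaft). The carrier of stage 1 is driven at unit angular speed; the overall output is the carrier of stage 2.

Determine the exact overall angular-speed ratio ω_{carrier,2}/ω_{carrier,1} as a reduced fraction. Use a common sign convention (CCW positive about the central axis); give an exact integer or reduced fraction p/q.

188/75

Stage 1: N_ring = 30 + 2·26 = 82
Stage 1: 30(ω_s−ω_c) = −82(ω_r−ω_c),  ω_r=0, ω_c=1
Stage 1: ω_s = 1 − (82/30)(0−1) = 56/15
  ⇒ ω_s¹/ω_c¹ = 56/15
Stage 2: N_ring = 23 + 2·12 = 47
Stage 2: 23(ω_s−ω_c) = −47(ω_r−ω_c),  ω_s=0, ω_r=1
Stage 2: 23(0−ω_c) = −47(1−ω_c)  ⇒  70ω_c = 47  ⇒  ω_c = 47/70
  ⇒ ω_c²/ω_r² = 47/70
Coupling ω_r² = ω_s¹ ⇒ overall = 56/15 × 47/70 = 188/75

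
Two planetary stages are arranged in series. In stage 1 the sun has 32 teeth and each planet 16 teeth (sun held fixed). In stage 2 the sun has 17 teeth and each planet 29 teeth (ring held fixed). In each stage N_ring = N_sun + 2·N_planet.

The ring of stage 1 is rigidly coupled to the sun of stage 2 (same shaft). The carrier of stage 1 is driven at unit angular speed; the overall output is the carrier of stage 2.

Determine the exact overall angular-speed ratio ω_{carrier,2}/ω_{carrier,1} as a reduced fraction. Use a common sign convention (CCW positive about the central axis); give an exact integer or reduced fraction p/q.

51/184

Stage 1: N_ring = 32 + 2·16 = 64
Stage 1: 32(ω_s−ω_c) = −64(ω_r−ω_c),  ω_s=0, ω_c=1
Stage 1: ω_r = 1 − (32/64)(0−1) = 3/2
  ⇒ ω_r¹/ω_c¹ = 3/2
Stage 2: N_ring = 17 + 2·29 = 75
Stage 2: 17(ω_s−ω_c) = −75(ω_r−ω_c),  ω_r=0, ω_s=1
Stage 2: 17(1−ω_c) = −75(0−ω_c)  ⇒  92ω_c = 17  ⇒  ω_c = 17/92
  ⇒ ω_c²/ω_s² = 17/92
Coupling ω_s² = ω_r¹ ⇒ overall = 3/2 × 17/92 = 51/184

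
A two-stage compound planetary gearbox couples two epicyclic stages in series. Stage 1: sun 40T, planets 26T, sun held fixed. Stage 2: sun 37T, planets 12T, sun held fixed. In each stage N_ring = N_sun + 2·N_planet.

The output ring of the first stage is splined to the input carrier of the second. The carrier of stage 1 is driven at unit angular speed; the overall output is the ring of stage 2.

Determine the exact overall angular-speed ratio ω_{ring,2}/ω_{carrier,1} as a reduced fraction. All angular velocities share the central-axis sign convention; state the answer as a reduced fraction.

Stage 1: N_ring = 40 + 2·26 = 92
Stage 1: 40(ω_s−ω_c) = −92(ω_r−ω_c),  ω_s=0, ω_c=1
Stage 1: ω_r = 1 − (40/92)(0−1) = 33/23
  ⇒ ω_r¹/ω_c¹ = 33/23
Stage 2: N_ring = 37 + 2·12 = 61
Stage 2: 37(ω_s−ω_c) = −61(ω_r−ω_c),  ω_s=0, ω_c=1
Stage 2: ω_r = 1 − (37/61)(0−1) = 98/61
  ⇒ ω_r²/ω_c² = 98/61
Coupling ω_c² = ω_r¹ ⇒ overall = 33/23 × 98/61 = 3234/1403

3234/1403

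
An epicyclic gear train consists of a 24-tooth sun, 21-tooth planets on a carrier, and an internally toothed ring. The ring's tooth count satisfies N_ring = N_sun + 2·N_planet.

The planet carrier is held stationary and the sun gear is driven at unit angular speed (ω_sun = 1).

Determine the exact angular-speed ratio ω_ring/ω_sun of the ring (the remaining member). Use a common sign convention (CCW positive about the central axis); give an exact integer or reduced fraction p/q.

N_ring = 24 + 2·21 = 66
24(ω_s−ω_c) = −66(ω_r−ω_c),  ω_c=0, ω_s=1
ω_r = 0 − (24/66)(1−0) = -4/11
ω_r/ω_s = -4/11

-4/11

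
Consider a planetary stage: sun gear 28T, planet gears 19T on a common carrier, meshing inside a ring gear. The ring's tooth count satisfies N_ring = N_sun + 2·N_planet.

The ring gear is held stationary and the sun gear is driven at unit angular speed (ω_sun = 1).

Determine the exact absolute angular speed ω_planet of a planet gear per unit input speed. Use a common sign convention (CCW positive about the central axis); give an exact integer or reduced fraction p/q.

N_ring = 28 + 2·19 = 66
28(ω_s−ω_c) = −66(ω_r−ω_c),  ω_r=0, ω_s=1
28(1−ω_c) = −66(0−ω_c)  ⇒  94ω_c = 28  ⇒  ω_c = 14/47
sun–planet: 28·(1−14/47) = −19·(ω_p−ω_c)  ⇒  ω_p−ω_c = −(28/19)·(33/47) = -924/893
ω_p = 14/47 − 924/893 = -14/19

-14/19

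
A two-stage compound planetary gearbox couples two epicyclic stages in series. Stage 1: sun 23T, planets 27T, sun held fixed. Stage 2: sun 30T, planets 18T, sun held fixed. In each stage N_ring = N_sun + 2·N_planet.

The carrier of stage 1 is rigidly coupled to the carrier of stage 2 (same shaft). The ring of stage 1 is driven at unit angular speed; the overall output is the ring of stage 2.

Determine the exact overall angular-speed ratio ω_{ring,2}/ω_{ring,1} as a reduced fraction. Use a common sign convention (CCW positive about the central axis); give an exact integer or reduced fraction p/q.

28/25

Stage 1: N_ring = 23 + 2·27 = 77
Stage 1: 23(ω_s−ω_c) = −77(ω_r−ω_c),  ω_s=0, ω_r=1
Stage 1: 23(0−ω_c) = −77(1−ω_c)  ⇒  100ω_c = 77  ⇒  ω_c = 77/100
  ⇒ ω_c¹/ω_r¹ = 77/100
Stage 2: N_ring = 30 + 2·18 = 66
Stage 2: 30(ω_s−ω_c) = −66(ω_r−ω_c),  ω_s=0, ω_c=1
Stage 2: ω_r = 1 − (30/66)(0−1) = 16/11
  ⇒ ω_r²/ω_c² = 16/11
Coupling ω_c² = ω_c¹ ⇒ overall = 77/100 × 16/11 = 28/25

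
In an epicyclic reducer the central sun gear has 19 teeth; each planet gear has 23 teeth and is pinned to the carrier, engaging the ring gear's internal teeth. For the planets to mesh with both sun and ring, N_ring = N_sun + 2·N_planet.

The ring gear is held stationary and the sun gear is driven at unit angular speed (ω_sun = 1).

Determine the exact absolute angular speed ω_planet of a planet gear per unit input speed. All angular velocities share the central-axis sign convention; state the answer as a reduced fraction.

N_ring = 19 + 2·23 = 65
19(ω_s−ω_c) = −65(ω_r−ω_c),  ω_r=0, ω_s=1
19(1−ω_c) = −65(0−ω_c)  ⇒  84ω_c = 19  ⇒  ω_c = 19/84
sun–planet: 19·(1−19/84) = −23·(ω_p−ω_c)  ⇒  ω_p−ω_c = −(19/23)·(65/84) = -1235/1932
ω_p = 19/84 − 1235/1932 = -19/46

-19/46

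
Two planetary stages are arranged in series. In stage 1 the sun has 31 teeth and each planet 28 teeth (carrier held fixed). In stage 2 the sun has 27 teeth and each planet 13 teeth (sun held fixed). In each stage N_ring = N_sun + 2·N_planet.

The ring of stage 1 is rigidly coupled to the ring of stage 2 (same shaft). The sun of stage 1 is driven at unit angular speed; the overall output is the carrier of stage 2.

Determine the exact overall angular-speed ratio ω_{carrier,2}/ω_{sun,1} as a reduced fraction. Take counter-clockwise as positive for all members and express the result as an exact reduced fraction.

Stage 1: N_ring = 31 + 2·28 = 87
Stage 1: 31(ω_s−ω_c) = −87(ω_r−ω_c),  ω_c=0, ω_s=1
Stage 1: ω_r = 0 − (31/87)(1−0) = -31/87
  ⇒ ω_r¹/ω_s¹ = -31/87
Stage 2: N_ring = 27 + 2·13 = 53
Stage 2: 27(ω_s−ω_c) = −53(ω_r−ω_c),  ω_s=0, ω_r=1
Stage 2: 27(0−ω_c) = −53(1−ω_c)  ⇒  80ω_c = 53  ⇒  ω_c = 53/80
  ⇒ ω_c²/ω_r² = 53/80
Coupling ω_r² = ω_r¹ ⇒ overall = -31/87 × 53/80 = -1643/6960

-1643/6960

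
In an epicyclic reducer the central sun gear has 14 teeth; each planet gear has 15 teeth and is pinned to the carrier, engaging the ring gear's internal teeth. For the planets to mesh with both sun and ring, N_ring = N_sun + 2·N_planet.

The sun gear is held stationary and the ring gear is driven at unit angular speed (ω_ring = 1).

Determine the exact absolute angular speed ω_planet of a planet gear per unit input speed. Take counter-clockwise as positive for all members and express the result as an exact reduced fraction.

N_ring = 14 + 2·15 = 44
14(ω_s−ω_c) = −44(ω_r−ω_c),  ω_s=0, ω_r=1
14(0−ω_c) = −44(1−ω_c)  ⇒  58ω_c = 44  ⇒  ω_c = 22/29
sun–planet: 14·(0−22/29) = −15·(ω_p−ω_c)  ⇒  ω_p−ω_c = −(14/15)·(-22/29) = 308/435
ω_p = 22/29 + 308/435 = 22/15

22/15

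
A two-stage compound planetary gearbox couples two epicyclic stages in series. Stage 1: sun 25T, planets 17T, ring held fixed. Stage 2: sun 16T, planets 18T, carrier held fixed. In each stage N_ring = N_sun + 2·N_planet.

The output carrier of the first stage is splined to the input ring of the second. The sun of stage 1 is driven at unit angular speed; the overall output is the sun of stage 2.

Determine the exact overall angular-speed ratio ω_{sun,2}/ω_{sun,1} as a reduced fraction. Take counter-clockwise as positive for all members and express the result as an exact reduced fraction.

Stage 1: N_ring = 25 + 2·17 = 59
Stage 1: 25(ω_s−ω_c) = −59(ω_r−ω_c),  ω_r=0, ω_s=1
Stage 1: 25(1−ω_c) = −59(0−ω_c)  ⇒  84ω_c = 25  ⇒  ω_c = 25/84
  ⇒ ω_c¹/ω_s¹ = 25/84
Stage 2: N_ring = 16 + 2·18 = 52
Stage 2: 16(ω_s−ω_c) = −52(ω_r−ω_c),  ω_c=0, ω_r=1
Stage 2: ω_s = 0 − (52/16)(1−0) = -13/4
  ⇒ ω_s²/ω_r² = -13/4
Coupling ω_r² = ω_c¹ ⇒ overall = 25/84 × -13/4 = -325/336

-325/336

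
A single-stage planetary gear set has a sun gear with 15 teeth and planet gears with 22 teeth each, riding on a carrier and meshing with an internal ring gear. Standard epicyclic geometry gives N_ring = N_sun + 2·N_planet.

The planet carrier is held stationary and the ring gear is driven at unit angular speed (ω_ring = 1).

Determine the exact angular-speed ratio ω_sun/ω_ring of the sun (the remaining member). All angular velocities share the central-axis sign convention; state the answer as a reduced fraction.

N_ring = 15 + 2·22 = 59
15(ω_s−ω_c) = −59(ω_r−ω_c),  ω_c=0, ω_r=1
ω_s = 0 − (59/15)(1−0) = -59/15
ω_s/ω_r = -59/15

-59/15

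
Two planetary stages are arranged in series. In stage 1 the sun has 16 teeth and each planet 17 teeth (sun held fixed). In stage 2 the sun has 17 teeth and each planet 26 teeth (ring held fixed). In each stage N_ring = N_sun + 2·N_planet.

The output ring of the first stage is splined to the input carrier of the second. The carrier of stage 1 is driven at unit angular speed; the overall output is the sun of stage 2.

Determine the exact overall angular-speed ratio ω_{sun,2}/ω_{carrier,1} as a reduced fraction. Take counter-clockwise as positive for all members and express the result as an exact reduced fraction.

2838/425

Stage 1: N_ring = 16 + 2·17 = 50
Stage 1: 16(ω_s−ω_c) = −50(ω_r−ω_c),  ω_s=0, ω_c=1
Stage 1: ω_r = 1 − (16/50)(0−1) = 33/25
  ⇒ ω_r¹/ω_c¹ = 33/25
Stage 2: N_ring = 17 + 2·26 = 69
Stage 2: 17(ω_s−ω_c) = −69(ω_r−ω_c),  ω_r=0, ω_c=1
Stage 2: ω_s = 1 − (69/17)(0−1) = 86/17
  ⇒ ω_s²/ω_c² = 86/17
Coupling ω_c² = ω_r¹ ⇒ overall = 33/25 × 86/17 = 2838/425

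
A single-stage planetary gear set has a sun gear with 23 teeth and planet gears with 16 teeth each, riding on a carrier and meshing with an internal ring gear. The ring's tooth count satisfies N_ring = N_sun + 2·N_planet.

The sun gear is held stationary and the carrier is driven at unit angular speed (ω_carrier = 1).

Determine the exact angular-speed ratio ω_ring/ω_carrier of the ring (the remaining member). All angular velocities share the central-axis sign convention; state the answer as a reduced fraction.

78/55

N_ring = 23 + 2·16 = 55
23(ω_s−ω_c) = −55(ω_r−ω_c),  ω_s=0, ω_c=1
ω_r = 1 − (23/55)(0−1) = 78/55
ω_r/ω_c = 78/55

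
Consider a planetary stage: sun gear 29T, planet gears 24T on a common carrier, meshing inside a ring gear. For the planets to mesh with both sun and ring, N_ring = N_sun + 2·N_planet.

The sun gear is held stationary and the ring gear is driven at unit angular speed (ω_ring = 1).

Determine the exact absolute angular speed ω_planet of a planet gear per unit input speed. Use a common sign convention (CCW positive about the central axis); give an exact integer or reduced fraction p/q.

77/48

N_ring = 29 + 2·24 = 77
29(ω_s−ω_c) = −77(ω_r−ω_c),  ω_s=0, ω_r=1
29(0−ω_c) = −77(1−ω_c)  ⇒  106ω_c = 77  ⇒  ω_c = 77/106
sun–planet: 29·(0−77/106) = −24·(ω_p−ω_c)  ⇒  ω_p−ω_c = −(29/24)·(-77/106) = 2233/2544
ω_p = 77/106 + 2233/2544 = 77/48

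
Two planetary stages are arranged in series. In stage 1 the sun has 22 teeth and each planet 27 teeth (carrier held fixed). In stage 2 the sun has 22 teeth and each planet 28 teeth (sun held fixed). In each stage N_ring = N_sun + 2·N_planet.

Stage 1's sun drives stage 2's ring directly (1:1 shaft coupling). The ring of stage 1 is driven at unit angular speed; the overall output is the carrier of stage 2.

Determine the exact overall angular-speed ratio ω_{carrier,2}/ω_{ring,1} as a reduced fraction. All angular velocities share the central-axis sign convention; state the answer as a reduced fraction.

Stage 1: N_ring = 22 + 2·27 = 76
Stage 1: 22(ω_s−ω_c) = −76(ω_r−ω_c),  ω_c=0, ω_r=1
Stage 1: ω_s = 0 − (76/22)(1−0) = -38/11
  ⇒ ω_s¹/ω_r¹ = -38/11
Stage 2: N_ring = 22 + 2·28 = 78
Stage 2: 22(ω_s−ω_c) = −78(ω_r−ω_c),  ω_s=0, ω_r=1
Stage 2: 22(0−ω_c) = −78(1−ω_c)  ⇒  100ω_c = 78  ⇒  ω_c = 39/50
  ⇒ ω_c²/ω_r² = 39/50
Coupling ω_r² = ω_s¹ ⇒ overall = -38/11 × 39/50 = -741/275

-741/275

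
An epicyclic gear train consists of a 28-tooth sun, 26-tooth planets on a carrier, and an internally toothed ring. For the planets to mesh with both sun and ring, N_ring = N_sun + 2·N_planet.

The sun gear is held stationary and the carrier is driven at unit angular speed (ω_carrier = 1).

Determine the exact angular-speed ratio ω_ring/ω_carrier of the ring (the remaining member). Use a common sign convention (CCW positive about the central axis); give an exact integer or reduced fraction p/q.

27/20

N_ring = 28 + 2·26 = 80
28(ω_s−ω_c) = −80(ω_r−ω_c),  ω_s=0, ω_c=1
ω_r = 1 − (28/80)(0−1) = 27/20
ω_r/ω_c = 27/20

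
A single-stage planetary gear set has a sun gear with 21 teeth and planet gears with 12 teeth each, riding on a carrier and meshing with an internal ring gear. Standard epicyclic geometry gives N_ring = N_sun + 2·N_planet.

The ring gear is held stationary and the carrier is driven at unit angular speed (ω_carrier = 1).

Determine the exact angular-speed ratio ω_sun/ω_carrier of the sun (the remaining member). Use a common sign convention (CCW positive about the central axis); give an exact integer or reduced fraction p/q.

N_ring = 21 + 2·12 = 45
21(ω_s−ω_c) = −45(ω_r−ω_c),  ω_r=0, ω_c=1
ω_s = 1 − (45/21)(0−1) = 22/7
ω_s/ω_c = 22/7

22/7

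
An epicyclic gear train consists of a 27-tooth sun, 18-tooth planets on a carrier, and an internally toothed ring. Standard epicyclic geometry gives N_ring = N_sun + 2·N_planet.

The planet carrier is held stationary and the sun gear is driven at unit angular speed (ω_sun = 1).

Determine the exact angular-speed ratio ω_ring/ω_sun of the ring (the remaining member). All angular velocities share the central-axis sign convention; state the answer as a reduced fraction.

N_ring = 27 + 2·18 = 63
27(ω_s−ω_c) = −63(ω_r−ω_c),  ω_c=0, ω_s=1
ω_r = 0 − (27/63)(1−0) = -3/7
ω_r/ω_s = -3/7

-3/7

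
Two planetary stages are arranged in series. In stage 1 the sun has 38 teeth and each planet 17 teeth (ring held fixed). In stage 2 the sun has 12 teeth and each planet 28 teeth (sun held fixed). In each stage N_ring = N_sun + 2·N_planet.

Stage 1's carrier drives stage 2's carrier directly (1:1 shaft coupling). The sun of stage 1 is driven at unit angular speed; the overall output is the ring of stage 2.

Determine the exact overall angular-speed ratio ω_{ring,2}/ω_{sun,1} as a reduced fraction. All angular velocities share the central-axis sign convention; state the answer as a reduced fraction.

76/187

Stage 1: N_ring = 38 + 2·17 = 72
Stage 1: 38(ω_s−ω_c) = −72(ω_r−ω_c),  ω_r=0, ω_s=1
Stage 1: 38(1−ω_c) = −72(0−ω_c)  ⇒  110ω_c = 38  ⇒  ω_c = 19/55
  ⇒ ω_c¹/ω_s¹ = 19/55
Stage 2: N_ring = 12 + 2·28 = 68
Stage 2: 12(ω_s−ω_c) = −68(ω_r−ω_c),  ω_s=0, ω_c=1
Stage 2: ω_r = 1 − (12/68)(0−1) = 20/17
  ⇒ ω_r²/ω_c² = 20/17
Coupling ω_c² = ω_c¹ ⇒ overall = 19/55 × 20/17 = 76/187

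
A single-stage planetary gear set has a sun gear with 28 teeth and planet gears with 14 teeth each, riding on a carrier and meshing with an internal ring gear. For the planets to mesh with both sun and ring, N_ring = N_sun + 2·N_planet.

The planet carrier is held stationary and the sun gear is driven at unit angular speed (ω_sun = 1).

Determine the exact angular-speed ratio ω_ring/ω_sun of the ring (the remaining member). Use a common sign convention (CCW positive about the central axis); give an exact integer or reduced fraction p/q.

N_ring = 28 + 2·14 = 56
28(ω_s−ω_c) = −56(ω_r−ω_c),  ω_c=0, ω_s=1
ω_r = 0 − (28/56)(1−0) = -1/2
ω_r/ω_s = -1/2

-1/2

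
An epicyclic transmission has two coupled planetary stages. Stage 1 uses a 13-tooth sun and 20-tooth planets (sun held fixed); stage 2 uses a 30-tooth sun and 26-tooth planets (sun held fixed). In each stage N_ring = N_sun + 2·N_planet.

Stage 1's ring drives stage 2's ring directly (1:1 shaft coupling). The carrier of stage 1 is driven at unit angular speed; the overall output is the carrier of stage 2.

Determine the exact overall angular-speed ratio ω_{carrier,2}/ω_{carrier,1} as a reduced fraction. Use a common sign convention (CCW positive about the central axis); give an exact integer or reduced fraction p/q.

Stage 1: N_ring = 13 + 2·20 = 53
Stage 1: 13(ω_s−ω_c) = −53(ω_r−ω_c),  ω_s=0, ω_c=1
Stage 1: ω_r = 1 − (13/53)(0−1) = 66/53
  ⇒ ω_r¹/ω_c¹ = 66/53
Stage 2: N_ring = 30 + 2·26 = 82
Stage 2: 30(ω_s−ω_c) = −82(ω_r−ω_c),  ω_s=0, ω_r=1
Stage 2: 30(0−ω_c) = −82(1−ω_c)  ⇒  112ω_c = 82  ⇒  ω_c = 41/56
  ⇒ ω_c²/ω_r² = 41/56
Coupling ω_r² = ω_r¹ ⇒ overall = 66/53 × 41/56 = 1353/1484

1353/1484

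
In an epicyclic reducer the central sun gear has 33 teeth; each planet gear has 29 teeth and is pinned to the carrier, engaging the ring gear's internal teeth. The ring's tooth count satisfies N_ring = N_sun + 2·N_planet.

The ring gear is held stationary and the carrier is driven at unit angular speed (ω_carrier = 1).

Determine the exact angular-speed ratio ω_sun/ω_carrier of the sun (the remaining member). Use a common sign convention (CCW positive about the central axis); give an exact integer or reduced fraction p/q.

124/33

N_ring = 33 + 2·29 = 91
33(ω_s−ω_c) = −91(ω_r−ω_c),  ω_r=0, ω_c=1
ω_s = 1 − (91/33)(0−1) = 124/33
ω_s/ω_c = 124/33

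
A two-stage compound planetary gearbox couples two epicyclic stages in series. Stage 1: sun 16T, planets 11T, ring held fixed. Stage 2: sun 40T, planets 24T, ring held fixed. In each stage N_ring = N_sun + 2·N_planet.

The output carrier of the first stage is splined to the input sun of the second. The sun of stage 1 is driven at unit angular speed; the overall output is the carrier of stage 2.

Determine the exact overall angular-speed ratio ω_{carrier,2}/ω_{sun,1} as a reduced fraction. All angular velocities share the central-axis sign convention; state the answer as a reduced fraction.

5/54

Stage 1: N_ring = 16 + 2·11 = 38
Stage 1: 16(ω_s−ω_c) = −38(ω_r−ω_c),  ω_r=0, ω_s=1
Stage 1: 16(1−ω_c) = −38(0−ω_c)  ⇒  54ω_c = 16  ⇒  ω_c = 8/27
  ⇒ ω_c¹/ω_s¹ = 8/27
Stage 2: N_ring = 40 + 2·24 = 88
Stage 2: 40(ω_s−ω_c) = −88(ω_r−ω_c),  ω_r=0, ω_s=1
Stage 2: 40(1−ω_c) = −88(0−ω_c)  ⇒  128ω_c = 40  ⇒  ω_c = 5/16
  ⇒ ω_c²/ω_s² = 5/16
Coupling ω_s² = ω_c¹ ⇒ overall = 8/27 × 5/16 = 5/54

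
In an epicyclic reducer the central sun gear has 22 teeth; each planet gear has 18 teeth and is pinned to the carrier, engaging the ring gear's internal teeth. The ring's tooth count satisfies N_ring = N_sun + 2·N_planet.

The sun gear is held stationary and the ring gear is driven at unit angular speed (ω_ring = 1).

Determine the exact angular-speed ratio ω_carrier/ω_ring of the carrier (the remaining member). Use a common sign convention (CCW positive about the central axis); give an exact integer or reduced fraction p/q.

29/40

N_ring = 22 + 2·18 = 58
22(ω_s−ω_c) = −58(ω_r−ω_c),  ω_s=0, ω_r=1
22(0−ω_c) = −58(1−ω_c)  ⇒  80ω_c = 58  ⇒  ω_c = 29/40
ω_c/ω_r = 29/40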